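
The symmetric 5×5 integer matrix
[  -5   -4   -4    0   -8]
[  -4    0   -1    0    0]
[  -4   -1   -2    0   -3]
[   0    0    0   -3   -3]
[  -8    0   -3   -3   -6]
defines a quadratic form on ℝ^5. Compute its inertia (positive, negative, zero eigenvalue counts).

step 0: pivot -5 → sign −
step 1: pivot 16/5 → sign +
step 2: pivot -5/16 → sign −
step 3: pivot -3 → sign −
step 4: pivot 1/5 → sign +
signature = (2, 3, 0)

Answer: (2, 3, 0)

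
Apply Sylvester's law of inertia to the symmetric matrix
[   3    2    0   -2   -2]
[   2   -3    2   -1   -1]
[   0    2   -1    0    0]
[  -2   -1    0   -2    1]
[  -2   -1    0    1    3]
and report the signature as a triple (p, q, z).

Answer: (2, 3, 0)

Derivation:
step 0: pivot 3 → sign +
step 1: pivot -13/3 → sign −
step 2: pivot -1/13 → sign −
step 3: pivot -3 → sign −
step 4: pivot 2 → sign +
signature = (2, 3, 0)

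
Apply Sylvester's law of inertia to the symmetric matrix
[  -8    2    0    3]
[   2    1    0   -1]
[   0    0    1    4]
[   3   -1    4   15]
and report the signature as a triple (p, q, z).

Answer: (3, 1, 0)

Derivation:
step 0: pivot -8 → sign −
step 1: pivot 3/2 → sign +
step 2: pivot 1 → sign +
step 3: pivot 1/12 → sign +
signature = (3, 1, 0)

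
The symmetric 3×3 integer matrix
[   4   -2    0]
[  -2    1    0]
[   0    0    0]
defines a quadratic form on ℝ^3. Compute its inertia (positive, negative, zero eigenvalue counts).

step 0: pivot 4 → sign +
step 1: row/col 1 already zero → sign 0
step 2: row/col 2 already zero → sign 0
signature = (1, 0, 2)

Answer: (1, 0, 2)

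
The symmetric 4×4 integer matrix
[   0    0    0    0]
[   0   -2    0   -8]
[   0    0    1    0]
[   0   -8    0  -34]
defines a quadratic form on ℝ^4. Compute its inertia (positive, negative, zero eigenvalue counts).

step 0: pivot -2 → sign −
step 1: pivot 1 → sign +
step 2: pivot -2 → sign −
step 3: row/col 3 already zero → sign 0
signature = (1, 2, 1)

Answer: (1, 2, 1)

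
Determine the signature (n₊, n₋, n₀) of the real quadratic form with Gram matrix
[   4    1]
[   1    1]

step 0: pivot 4 → sign +
step 1: pivot 3/4 → sign +
signature = (2, 0, 0)

Answer: (2, 0, 0)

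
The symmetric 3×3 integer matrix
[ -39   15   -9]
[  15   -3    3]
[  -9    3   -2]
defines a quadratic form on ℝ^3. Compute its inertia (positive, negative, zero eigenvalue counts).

step 0: pivot -39 → sign −
step 1: pivot 36/13 → sign +
step 2: row/col 2 already zero → sign 0
signature = (1, 1, 1)

Answer: (1, 1, 1)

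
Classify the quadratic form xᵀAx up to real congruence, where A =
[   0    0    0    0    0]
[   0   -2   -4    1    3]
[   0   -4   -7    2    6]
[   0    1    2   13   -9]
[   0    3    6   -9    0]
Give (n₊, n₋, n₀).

Answer: (3, 1, 1)

Derivation:
step 0: pivot -2 → sign −
step 1: pivot 1 → sign +
step 2: pivot 27/2 → sign +
step 3: pivot 1/3 → sign +
step 4: row/col 4 already zero → sign 0
signature = (3, 1, 1)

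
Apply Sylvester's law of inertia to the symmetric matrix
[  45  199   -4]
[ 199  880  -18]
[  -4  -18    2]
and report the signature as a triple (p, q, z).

Answer: (2, 1, 0)

Derivation:
step 0: pivot 45 → sign +
step 1: pivot -1/45 → sign −
step 2: pivot 6 → sign +
signature = (2, 1, 0)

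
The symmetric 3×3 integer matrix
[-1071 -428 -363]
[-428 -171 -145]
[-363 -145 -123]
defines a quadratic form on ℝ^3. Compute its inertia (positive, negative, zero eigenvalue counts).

Answer: (1, 2, 0)

Derivation:
step 0: pivot -1071 → sign −
step 1: pivot 43/1071 → sign +
step 2: pivot -3/43 → sign −
signature = (1, 2, 0)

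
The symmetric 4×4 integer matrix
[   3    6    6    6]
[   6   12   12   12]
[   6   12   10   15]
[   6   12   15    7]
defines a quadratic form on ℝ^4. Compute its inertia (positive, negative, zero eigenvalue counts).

Answer: (1, 2, 1)

Derivation:
step 0: pivot 3 → sign +
step 1: pivot -2 → sign −
step 2: pivot -1/2 → sign −
step 3: row/col 3 already zero → sign 0
signature = (1, 2, 1)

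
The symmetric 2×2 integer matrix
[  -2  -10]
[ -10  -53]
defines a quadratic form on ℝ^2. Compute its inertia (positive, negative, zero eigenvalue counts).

Answer: (0, 2, 0)

Derivation:
step 0: pivot -2 → sign −
step 1: pivot -3 → sign −
signature = (0, 2, 0)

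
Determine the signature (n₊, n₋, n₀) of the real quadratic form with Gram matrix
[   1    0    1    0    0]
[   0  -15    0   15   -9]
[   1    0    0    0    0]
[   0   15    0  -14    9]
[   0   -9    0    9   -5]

Answer: (3, 2, 0)

Derivation:
step 0: pivot 1 → sign +
step 1: pivot -15 → sign −
step 2: pivot -1 → sign −
step 3: pivot 1 → sign +
step 4: pivot 2/5 → sign +
signature = (3, 2, 0)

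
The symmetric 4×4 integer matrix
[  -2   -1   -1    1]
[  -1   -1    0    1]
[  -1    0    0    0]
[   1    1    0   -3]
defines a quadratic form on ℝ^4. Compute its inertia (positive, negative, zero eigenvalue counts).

step 0: pivot -2 → sign −
step 1: pivot -1/2 → sign −
step 2: pivot 1 → sign +
step 3: pivot -2 → sign −
signature = (1, 3, 0)

Answer: (1, 3, 0)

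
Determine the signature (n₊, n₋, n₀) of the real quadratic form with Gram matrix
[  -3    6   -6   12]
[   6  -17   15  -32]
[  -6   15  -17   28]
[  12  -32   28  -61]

step 0: pivot -3 → sign −
step 1: pivot -5 → sign −
step 2: pivot -16/5 → sign −
step 3: row/col 3 already zero → sign 0
signature = (0, 3, 1)

Answer: (0, 3, 1)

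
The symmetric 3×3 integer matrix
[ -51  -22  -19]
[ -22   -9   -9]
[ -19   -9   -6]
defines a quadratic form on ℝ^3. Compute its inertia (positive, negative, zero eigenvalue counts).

Answer: (1, 2, 0)

Derivation:
step 0: pivot -51 → sign −
step 1: pivot 25/51 → sign +
step 2: pivot -6/25 → sign −
signature = (1, 2, 0)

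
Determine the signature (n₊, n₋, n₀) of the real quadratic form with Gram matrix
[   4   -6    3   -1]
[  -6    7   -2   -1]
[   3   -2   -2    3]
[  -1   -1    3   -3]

step 0: pivot 4 → sign +
step 1: pivot -2 → sign −
step 2: pivot -9/8 → sign −
step 3: pivot 2/9 → sign +
signature = (2, 2, 0)

Answer: (2, 2, 0)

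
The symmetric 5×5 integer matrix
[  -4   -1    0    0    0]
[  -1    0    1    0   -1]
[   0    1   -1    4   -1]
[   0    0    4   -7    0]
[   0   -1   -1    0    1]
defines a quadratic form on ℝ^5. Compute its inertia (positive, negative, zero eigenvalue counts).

step 0: pivot -4 → sign −
step 1: pivot 1/4 → sign +
step 2: pivot -5 → sign −
step 3: pivot -19/5 → sign −
step 4: pivot 6/19 → sign +
signature = (2, 3, 0)

Answer: (2, 3, 0)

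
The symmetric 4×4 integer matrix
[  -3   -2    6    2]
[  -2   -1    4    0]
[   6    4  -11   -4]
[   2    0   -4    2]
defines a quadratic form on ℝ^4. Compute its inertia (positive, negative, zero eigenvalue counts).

step 0: pivot -3 → sign −
step 1: pivot 1/3 → sign +
step 2: pivot 1 → sign +
step 3: pivot -2 → sign −
signature = (2, 2, 0)

Answer: (2, 2, 0)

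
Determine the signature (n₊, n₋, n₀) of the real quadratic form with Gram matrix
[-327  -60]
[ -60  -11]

step 0: pivot -327 → sign −
step 1: pivot 1/109 → sign +
signature = (1, 1, 0)

Answer: (1, 1, 0)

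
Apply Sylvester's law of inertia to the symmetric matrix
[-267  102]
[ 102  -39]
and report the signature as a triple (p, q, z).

Answer: (0, 2, 0)

Derivation:
step 0: pivot -267 → sign −
step 1: pivot -3/89 → sign −
signature = (0, 2, 0)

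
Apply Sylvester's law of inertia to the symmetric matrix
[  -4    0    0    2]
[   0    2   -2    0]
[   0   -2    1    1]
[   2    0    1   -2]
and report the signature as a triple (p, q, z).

Answer: (1, 2, 1)

Derivation:
step 0: pivot -4 → sign −
step 1: pivot 2 → sign +
step 2: pivot -1 → sign −
step 3: row/col 3 already zero → sign 0
signature = (1, 2, 1)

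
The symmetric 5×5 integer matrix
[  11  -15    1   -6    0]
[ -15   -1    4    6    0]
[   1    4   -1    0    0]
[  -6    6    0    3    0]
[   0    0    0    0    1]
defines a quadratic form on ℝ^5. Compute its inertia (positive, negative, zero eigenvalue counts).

Answer: (3, 2, 0)

Derivation:
step 0: pivot 11 → sign +
step 1: pivot -236/11 → sign −
step 2: pivot 1/4 → sign +
step 3: pivot -3/59 → sign −
step 4: pivot 1 → sign +
signature = (3, 2, 0)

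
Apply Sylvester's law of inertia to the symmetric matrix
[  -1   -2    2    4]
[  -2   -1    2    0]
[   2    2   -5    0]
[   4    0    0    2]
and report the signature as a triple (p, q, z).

Answer: (1, 3, 0)

Derivation:
step 0: pivot -1 → sign −
step 1: pivot 3 → sign +
step 2: pivot -7/3 → sign −
step 3: pivot -2/7 → sign −
signature = (1, 3, 0)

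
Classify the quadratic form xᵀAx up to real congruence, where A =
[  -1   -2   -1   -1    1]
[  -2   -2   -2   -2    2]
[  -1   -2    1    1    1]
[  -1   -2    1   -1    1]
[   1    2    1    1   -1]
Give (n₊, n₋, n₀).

step 0: pivot -1 → sign −
step 1: pivot 2 → sign +
step 2: pivot 2 → sign +
step 3: pivot -2 → sign −
step 4: row/col 4 already zero → sign 0
signature = (2, 2, 1)

Answer: (2, 2, 1)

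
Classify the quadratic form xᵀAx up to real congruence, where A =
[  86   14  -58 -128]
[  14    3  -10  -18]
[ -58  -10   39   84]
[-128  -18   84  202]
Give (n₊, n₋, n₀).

step 0: pivot 86 → sign +
step 1: pivot 31/43 → sign +
step 2: pivot -17/31 → sign −
step 3: pivot 6/17 → sign +
signature = (3, 1, 0)

Answer: (3, 1, 0)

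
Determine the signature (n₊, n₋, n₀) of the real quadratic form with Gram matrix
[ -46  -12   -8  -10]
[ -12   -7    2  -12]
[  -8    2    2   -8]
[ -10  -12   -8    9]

Answer: (2, 2, 0)

Derivation:
step 0: pivot -46 → sign −
step 1: pivot -89/23 → sign −
step 2: pivot 686/89 → sign +
step 3: pivot 1/343 → sign +
signature = (2, 2, 0)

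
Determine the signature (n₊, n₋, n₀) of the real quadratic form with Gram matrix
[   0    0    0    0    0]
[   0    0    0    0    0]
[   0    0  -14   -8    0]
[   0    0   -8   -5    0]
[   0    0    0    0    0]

step 0: pivot -14 → sign −
step 1: pivot -3/7 → sign −
step 2: row/col 2 already zero → sign 0
step 3: row/col 3 already zero → sign 0
step 4: row/col 4 already zero → sign 0
signature = (0, 2, 3)

Answer: (0, 2, 3)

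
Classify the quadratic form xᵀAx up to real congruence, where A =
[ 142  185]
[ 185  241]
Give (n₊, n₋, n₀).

step 0: pivot 142 → sign +
step 1: pivot -3/142 → sign −
signature = (1, 1, 0)

Answer: (1, 1, 0)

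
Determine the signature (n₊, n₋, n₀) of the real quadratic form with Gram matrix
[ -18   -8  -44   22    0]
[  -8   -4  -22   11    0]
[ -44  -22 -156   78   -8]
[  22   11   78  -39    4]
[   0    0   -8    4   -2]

Answer: (0, 4, 1)

Derivation:
step 0: pivot -18 → sign −
step 1: pivot -4/9 → sign −
step 2: pivot -35 → sign −
step 3: pivot -6/35 → sign −
step 4: row/col 4 already zero → sign 0
signature = (0, 4, 1)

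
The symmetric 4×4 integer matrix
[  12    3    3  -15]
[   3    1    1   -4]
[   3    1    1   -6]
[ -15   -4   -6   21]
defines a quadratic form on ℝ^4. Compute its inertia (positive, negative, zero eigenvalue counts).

step 0: pivot 12 → sign +
step 1: pivot 1/4 → sign +
step 2: pivot 2 → sign +
step 3: pivot -2 → sign −
signature = (3, 1, 0)

Answer: (3, 1, 0)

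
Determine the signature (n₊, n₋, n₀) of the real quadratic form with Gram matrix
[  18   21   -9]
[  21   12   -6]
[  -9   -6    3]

step 0: pivot 18 → sign +
step 1: pivot -25/2 → sign −
step 2: pivot 3/25 → sign +
signature = (2, 1, 0)

Answer: (2, 1, 0)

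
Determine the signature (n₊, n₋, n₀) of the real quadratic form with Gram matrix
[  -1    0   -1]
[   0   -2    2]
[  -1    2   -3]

Answer: (0, 2, 1)

Derivation:
step 0: pivot -1 → sign −
step 1: pivot -2 → sign −
step 2: row/col 2 already zero → sign 0
signature = (0, 2, 1)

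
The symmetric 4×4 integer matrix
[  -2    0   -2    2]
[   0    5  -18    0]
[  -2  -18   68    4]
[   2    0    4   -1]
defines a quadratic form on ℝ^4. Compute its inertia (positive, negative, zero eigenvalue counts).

Answer: (3, 1, 0)

Derivation:
step 0: pivot -2 → sign −
step 1: pivot 5 → sign +
step 2: pivot 26/5 → sign +
step 3: pivot 3/13 → sign +
signature = (3, 1, 0)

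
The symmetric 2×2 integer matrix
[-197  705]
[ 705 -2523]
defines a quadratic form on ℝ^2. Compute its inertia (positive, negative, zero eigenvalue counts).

step 0: pivot -197 → sign −
step 1: pivot -6/197 → sign −
signature = (0, 2, 0)

Answer: (0, 2, 0)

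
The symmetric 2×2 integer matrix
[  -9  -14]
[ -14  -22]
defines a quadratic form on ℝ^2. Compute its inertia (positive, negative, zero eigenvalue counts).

Answer: (0, 2, 0)

Derivation:
step 0: pivot -9 → sign −
step 1: pivot -2/9 → sign −
signature = (0, 2, 0)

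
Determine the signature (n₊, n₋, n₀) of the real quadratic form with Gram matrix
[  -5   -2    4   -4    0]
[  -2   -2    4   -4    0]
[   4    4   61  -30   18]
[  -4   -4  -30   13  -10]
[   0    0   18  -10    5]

Answer: (3, 2, 0)

Derivation:
step 0: pivot -5 → sign −
step 1: pivot -6/5 → sign −
step 2: pivot 69 → sign +
step 3: pivot 5/69 → sign +
step 4: pivot 1/5 → sign +
signature = (3, 2, 0)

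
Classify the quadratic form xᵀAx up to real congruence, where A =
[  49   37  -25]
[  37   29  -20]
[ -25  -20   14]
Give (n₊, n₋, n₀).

Answer: (3, 0, 0)

Derivation:
step 0: pivot 49 → sign +
step 1: pivot 52/49 → sign +
step 2: pivot 3/52 → sign +
signature = (3, 0, 0)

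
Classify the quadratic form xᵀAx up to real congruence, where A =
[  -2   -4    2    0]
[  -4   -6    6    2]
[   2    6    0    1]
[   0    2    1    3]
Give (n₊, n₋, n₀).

Answer: (2, 2, 0)

Derivation:
step 0: pivot -2 → sign −
step 1: pivot 2 → sign +
step 2: pivot 1 → sign +
step 3: pivot -1 → sign −
signature = (2, 2, 0)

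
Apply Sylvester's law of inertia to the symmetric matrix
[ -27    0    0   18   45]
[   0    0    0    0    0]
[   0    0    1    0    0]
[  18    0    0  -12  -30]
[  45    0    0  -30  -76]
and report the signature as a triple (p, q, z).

Answer: (1, 2, 2)

Derivation:
step 0: pivot -27 → sign −
step 1: pivot 1 → sign +
step 2: pivot -1 → sign −
step 3: row/col 3 already zero → sign 0
step 4: row/col 4 already zero → sign 0
signature = (1, 2, 2)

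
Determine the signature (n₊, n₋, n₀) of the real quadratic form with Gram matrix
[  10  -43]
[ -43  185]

Answer: (2, 0, 0)

Derivation:
step 0: pivot 10 → sign +
step 1: pivot 1/10 → sign +
signature = (2, 0, 0)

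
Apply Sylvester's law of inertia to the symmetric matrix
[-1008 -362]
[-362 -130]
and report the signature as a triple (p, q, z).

step 0: pivot -1008 → sign −
step 1: pivot 1/252 → sign +
signature = (1, 1, 0)

Answer: (1, 1, 0)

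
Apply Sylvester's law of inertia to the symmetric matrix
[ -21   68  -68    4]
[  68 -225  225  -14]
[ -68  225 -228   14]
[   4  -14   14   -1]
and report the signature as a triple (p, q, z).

Answer: (0, 4, 0)

Derivation:
step 0: pivot -21 → sign −
step 1: pivot -101/21 → sign −
step 2: pivot -3 → sign −
step 3: pivot -1/101 → sign −
signature = (0, 4, 0)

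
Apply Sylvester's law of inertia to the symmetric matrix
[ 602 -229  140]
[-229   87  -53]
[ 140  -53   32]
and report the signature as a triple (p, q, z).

step 0: pivot 602 → sign +
step 1: pivot -67/602 → sign −
step 2: pivot 2/67 → sign +
signature = (2, 1, 0)

Answer: (2, 1, 0)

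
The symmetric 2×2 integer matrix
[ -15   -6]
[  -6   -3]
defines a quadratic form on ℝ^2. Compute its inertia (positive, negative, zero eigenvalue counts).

step 0: pivot -15 → sign −
step 1: pivot -3/5 → sign −
signature = (0, 2, 0)

Answer: (0, 2, 0)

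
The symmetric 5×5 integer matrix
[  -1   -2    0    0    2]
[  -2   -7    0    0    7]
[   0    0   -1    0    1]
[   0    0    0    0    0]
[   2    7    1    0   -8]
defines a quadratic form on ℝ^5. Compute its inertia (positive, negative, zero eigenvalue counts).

Answer: (0, 3, 2)

Derivation:
step 0: pivot -1 → sign −
step 1: pivot -3 → sign −
step 2: pivot -1 → sign −
step 3: row/col 3 already zero → sign 0
step 4: row/col 4 already zero → sign 0
signature = (0, 3, 2)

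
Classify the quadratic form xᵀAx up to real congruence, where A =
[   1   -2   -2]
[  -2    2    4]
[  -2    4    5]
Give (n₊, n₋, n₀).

Answer: (2, 1, 0)

Derivation:
step 0: pivot 1 → sign +
step 1: pivot -2 → sign −
step 2: pivot 1 → sign +
signature = (2, 1, 0)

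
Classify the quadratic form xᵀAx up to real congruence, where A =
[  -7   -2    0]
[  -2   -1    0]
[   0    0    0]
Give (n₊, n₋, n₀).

step 0: pivot -7 → sign −
step 1: pivot -3/7 → sign −
step 2: row/col 2 already zero → sign 0
signature = (0, 2, 1)

Answer: (0, 2, 1)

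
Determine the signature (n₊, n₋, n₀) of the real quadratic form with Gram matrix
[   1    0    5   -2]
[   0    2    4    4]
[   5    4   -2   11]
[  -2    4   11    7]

Answer: (2, 2, 0)

Derivation:
step 0: pivot 1 → sign +
step 1: pivot 2 → sign +
step 2: pivot -35 → sign −
step 3: pivot -6/35 → sign −
signature = (2, 2, 0)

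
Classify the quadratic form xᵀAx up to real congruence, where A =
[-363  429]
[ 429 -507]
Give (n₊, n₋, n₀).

step 0: pivot -363 → sign −
step 1: row/col 1 already zero → sign 0
signature = (0, 1, 1)

Answer: (0, 1, 1)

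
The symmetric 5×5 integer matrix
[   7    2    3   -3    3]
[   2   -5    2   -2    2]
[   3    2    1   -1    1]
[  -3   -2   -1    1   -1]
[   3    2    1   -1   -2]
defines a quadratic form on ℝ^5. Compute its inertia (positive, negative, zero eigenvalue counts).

step 0: pivot 7 → sign +
step 1: pivot -39/7 → sign −
step 2: pivot -2/39 → sign −
step 3: pivot -3 → sign −
step 4: row/col 4 already zero → sign 0
signature = (1, 3, 1)

Answer: (1, 3, 1)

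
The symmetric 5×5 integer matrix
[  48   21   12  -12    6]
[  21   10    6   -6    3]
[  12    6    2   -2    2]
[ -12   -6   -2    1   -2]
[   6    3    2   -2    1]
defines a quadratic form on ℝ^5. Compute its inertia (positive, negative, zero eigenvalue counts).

Answer: (3, 2, 0)

Derivation:
step 0: pivot 48 → sign +
step 1: pivot 13/16 → sign +
step 2: pivot -22/13 → sign −
step 3: pivot -1 → sign −
step 4: pivot 1/11 → sign +
signature = (3, 2, 0)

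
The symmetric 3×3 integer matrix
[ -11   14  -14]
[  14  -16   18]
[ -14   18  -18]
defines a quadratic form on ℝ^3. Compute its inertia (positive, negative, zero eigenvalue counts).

Answer: (1, 2, 0)

Derivation:
step 0: pivot -11 → sign −
step 1: pivot 20/11 → sign +
step 2: pivot -1/5 → sign −
signature = (1, 2, 0)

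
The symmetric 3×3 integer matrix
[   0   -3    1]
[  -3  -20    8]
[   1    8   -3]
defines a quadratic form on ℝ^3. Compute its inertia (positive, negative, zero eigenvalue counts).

step 0: pivot -20 → sign −
step 1: pivot 9/20 → sign +
step 2: pivot 1/9 → sign +
signature = (2, 1, 0)

Answer: (2, 1, 0)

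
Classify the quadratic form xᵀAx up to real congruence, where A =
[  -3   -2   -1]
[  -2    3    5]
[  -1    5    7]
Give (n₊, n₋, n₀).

step 0: pivot -3 → sign −
step 1: pivot 13/3 → sign +
step 2: pivot -1/13 → sign −
signature = (1, 2, 0)

Answer: (1, 2, 0)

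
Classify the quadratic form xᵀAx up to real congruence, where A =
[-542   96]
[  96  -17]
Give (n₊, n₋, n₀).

step 0: pivot -542 → sign −
step 1: pivot 1/271 → sign +
signature = (1, 1, 0)

Answer: (1, 1, 0)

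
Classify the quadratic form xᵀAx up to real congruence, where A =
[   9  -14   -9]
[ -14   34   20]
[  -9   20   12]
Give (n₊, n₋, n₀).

Answer: (3, 0, 0)

Derivation:
step 0: pivot 9 → sign +
step 1: pivot 110/9 → sign +
step 2: pivot 3/55 → sign +
signature = (3, 0, 0)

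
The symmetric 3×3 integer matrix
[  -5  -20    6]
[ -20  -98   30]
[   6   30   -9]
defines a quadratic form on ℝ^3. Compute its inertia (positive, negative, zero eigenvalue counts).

Answer: (1, 2, 0)

Derivation:
step 0: pivot -5 → sign −
step 1: pivot -18 → sign −
step 2: pivot 1/5 → sign +
signature = (1, 2, 0)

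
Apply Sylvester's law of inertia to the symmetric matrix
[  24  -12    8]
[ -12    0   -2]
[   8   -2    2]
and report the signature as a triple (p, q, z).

Answer: (1, 1, 1)

Derivation:
step 0: pivot 24 → sign +
step 1: pivot -6 → sign −
step 2: row/col 2 already zero → sign 0
signature = (1, 1, 1)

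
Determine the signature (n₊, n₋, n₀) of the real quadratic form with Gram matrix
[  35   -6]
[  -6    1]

step 0: pivot 35 → sign +
step 1: pivot -1/35 → sign −
signature = (1, 1, 0)

Answer: (1, 1, 0)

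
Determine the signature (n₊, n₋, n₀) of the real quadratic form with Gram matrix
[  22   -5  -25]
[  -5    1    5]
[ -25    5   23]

Answer: (1, 2, 0)

Derivation:
step 0: pivot 22 → sign +
step 1: pivot -3/22 → sign −
step 2: pivot -2 → sign −
signature = (1, 2, 0)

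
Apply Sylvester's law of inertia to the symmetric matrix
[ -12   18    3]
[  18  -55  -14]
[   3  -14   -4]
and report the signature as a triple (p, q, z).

step 0: pivot -12 → sign −
step 1: pivot -28 → sign −
step 2: pivot -3/112 → sign −
signature = (0, 3, 0)

Answer: (0, 3, 0)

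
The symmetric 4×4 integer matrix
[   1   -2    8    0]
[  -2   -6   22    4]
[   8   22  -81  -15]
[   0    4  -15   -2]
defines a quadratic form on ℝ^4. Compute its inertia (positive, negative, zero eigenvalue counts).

Answer: (1, 3, 0)

Derivation:
step 0: pivot 1 → sign +
step 1: pivot -10 → sign −
step 2: pivot -3/5 → sign −
step 3: pivot -1/3 → sign −
signature = (1, 3, 0)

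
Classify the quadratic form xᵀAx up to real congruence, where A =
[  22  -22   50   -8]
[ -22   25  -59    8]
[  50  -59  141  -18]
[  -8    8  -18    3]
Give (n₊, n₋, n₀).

step 0: pivot 22 → sign +
step 1: pivot 3 → sign +
step 2: pivot 4/11 → sign +
step 3: row/col 3 already zero → sign 0
signature = (3, 0, 1)

Answer: (3, 0, 1)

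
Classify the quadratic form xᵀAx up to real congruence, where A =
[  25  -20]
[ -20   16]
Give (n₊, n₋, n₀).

Answer: (1, 0, 1)

Derivation:
step 0: pivot 25 → sign +
step 1: row/col 1 already zero → sign 0
signature = (1, 0, 1)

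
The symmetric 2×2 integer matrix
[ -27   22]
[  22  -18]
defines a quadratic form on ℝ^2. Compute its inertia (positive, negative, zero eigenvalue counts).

step 0: pivot -27 → sign −
step 1: pivot -2/27 → sign −
signature = (0, 2, 0)

Answer: (0, 2, 0)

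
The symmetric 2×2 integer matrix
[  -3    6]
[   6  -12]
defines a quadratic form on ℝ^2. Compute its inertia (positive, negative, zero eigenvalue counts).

step 0: pivot -3 → sign −
step 1: row/col 1 already zero → sign 0
signature = (0, 1, 1)

Answer: (0, 1, 1)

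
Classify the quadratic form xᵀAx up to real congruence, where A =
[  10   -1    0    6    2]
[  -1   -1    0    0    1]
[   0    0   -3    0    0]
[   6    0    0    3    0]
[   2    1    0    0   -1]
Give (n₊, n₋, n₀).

step 0: pivot 10 → sign +
step 1: pivot -11/10 → sign −
step 2: pivot -3 → sign −
step 3: pivot -3/11 → sign −
step 4: pivot 1 → sign +
signature = (2, 3, 0)

Answer: (2, 3, 0)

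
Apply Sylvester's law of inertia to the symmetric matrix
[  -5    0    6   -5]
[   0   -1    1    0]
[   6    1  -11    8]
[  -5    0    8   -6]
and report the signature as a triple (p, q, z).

Answer: (1, 3, 0)

Derivation:
step 0: pivot -5 → sign −
step 1: pivot -1 → sign −
step 2: pivot -14/5 → sign −
step 3: pivot 3/7 → sign +
signature = (1, 3, 0)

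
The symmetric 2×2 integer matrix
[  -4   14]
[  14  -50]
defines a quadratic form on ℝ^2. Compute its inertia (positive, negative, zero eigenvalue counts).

step 0: pivot -4 → sign −
step 1: pivot -1 → sign −
signature = (0, 2, 0)

Answer: (0, 2, 0)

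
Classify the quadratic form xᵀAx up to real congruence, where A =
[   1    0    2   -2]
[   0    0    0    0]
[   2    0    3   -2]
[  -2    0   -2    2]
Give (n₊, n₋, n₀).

Answer: (2, 1, 1)

Derivation:
step 0: pivot 1 → sign +
step 1: pivot -1 → sign −
step 2: pivot 2 → sign +
step 3: row/col 3 already zero → sign 0
signature = (2, 1, 1)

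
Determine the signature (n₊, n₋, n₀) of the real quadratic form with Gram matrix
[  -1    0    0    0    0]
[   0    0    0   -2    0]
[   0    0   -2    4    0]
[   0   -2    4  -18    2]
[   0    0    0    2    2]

step 0: pivot -1 → sign −
step 1: pivot -2 → sign −
step 2: pivot -10 → sign −
step 3: pivot 2/5 → sign +
step 4: pivot 2 → sign +
signature = (2, 3, 0)

Answer: (2, 3, 0)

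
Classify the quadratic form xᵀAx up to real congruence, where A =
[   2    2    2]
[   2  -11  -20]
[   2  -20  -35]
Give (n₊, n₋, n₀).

step 0: pivot 2 → sign +
step 1: pivot -13 → sign −
step 2: pivot 3/13 → sign +
signature = (2, 1, 0)

Answer: (2, 1, 0)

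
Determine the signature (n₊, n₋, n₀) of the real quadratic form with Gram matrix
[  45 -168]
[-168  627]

Answer: (1, 1, 0)

Derivation:
step 0: pivot 45 → sign +
step 1: pivot -1/5 → sign −
signature = (1, 1, 0)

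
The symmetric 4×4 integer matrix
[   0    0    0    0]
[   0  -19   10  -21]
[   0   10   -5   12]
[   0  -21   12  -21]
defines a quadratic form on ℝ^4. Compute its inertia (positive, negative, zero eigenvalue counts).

step 0: pivot -19 → sign −
step 1: pivot 5/19 → sign +
step 2: pivot -6/5 → sign −
step 3: row/col 3 already zero → sign 0
signature = (1, 2, 1)

Answer: (1, 2, 1)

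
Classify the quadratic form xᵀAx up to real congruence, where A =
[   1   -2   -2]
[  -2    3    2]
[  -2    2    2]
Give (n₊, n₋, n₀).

Answer: (2, 1, 0)

Derivation:
step 0: pivot 1 → sign +
step 1: pivot -1 → sign −
step 2: pivot 2 → sign +
signature = (2, 1, 0)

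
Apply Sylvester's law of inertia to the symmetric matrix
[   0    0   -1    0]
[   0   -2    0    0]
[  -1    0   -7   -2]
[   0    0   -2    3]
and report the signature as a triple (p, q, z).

Answer: (2, 2, 0)

Derivation:
step 0: pivot -2 → sign −
step 1: pivot -7 → sign −
step 2: pivot 1/7 → sign +
step 3: pivot 3 → sign +
signature = (2, 2, 0)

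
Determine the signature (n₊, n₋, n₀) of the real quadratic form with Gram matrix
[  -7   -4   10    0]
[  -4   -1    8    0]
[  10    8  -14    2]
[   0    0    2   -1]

step 0: pivot -7 → sign −
step 1: pivot 9/7 → sign +
step 2: pivot -34/9 → sign −
step 3: pivot 1/17 → sign +
signature = (2, 2, 0)

Answer: (2, 2, 0)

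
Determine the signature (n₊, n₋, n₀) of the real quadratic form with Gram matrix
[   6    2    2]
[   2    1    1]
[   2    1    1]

step 0: pivot 6 → sign +
step 1: pivot 1/3 → sign +
step 2: row/col 2 already zero → sign 0
signature = (2, 0, 1)

Answer: (2, 0, 1)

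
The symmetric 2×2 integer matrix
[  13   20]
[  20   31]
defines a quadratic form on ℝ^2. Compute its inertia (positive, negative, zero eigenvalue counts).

Answer: (2, 0, 0)

Derivation:
step 0: pivot 13 → sign +
step 1: pivot 3/13 → sign +
signature = (2, 0, 0)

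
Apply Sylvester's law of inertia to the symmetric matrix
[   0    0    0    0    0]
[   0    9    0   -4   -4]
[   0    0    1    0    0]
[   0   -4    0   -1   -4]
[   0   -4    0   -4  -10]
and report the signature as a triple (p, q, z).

Answer: (3, 1, 1)

Derivation:
step 0: pivot 9 → sign +
step 1: pivot 1 → sign +
step 2: pivot -25/9 → sign −
step 3: pivot 6/25 → sign +
step 4: row/col 4 already zero → sign 0
signature = (3, 1, 1)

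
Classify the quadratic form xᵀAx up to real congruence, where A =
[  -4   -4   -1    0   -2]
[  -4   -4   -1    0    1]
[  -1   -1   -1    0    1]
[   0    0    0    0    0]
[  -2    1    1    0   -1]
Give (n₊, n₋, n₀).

Answer: (1, 3, 1)

Derivation:
step 0: pivot -4 → sign −
step 1: pivot -3/4 → sign −
step 2: pivot 3 → sign +
step 3: pivot -3 → sign −
step 4: row/col 4 already zero → sign 0
signature = (1, 3, 1)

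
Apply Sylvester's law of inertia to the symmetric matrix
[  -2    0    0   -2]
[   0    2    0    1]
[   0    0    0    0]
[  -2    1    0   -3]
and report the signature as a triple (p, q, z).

step 0: pivot -2 → sign −
step 1: pivot 2 → sign +
step 2: pivot -3/2 → sign −
step 3: row/col 3 already zero → sign 0
signature = (1, 2, 1)

Answer: (1, 2, 1)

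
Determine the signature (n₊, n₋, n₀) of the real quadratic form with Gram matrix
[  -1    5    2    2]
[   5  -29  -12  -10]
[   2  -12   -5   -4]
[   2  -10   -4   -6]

step 0: pivot -1 → sign −
step 1: pivot -4 → sign −
step 2: pivot -2 → sign −
step 3: row/col 3 already zero → sign 0
signature = (0, 3, 1)

Answer: (0, 3, 1)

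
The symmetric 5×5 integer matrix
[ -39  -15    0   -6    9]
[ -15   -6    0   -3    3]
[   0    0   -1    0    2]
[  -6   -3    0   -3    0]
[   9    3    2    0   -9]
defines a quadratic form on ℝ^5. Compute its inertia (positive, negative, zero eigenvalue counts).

Answer: (0, 4, 1)

Derivation:
step 0: pivot -39 → sign −
step 1: pivot -3/13 → sign −
step 2: pivot -1 → sign −
step 3: pivot -2 → sign −
step 4: row/col 4 already zero → sign 0
signature = (0, 4, 1)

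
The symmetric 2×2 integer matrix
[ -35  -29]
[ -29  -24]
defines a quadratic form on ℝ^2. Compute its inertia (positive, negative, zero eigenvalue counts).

Answer: (1, 1, 0)

Derivation:
step 0: pivot -35 → sign −
step 1: pivot 1/35 → sign +
signature = (1, 1, 0)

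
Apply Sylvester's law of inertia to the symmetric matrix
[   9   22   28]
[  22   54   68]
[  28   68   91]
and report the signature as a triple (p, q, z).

Answer: (3, 0, 0)

Derivation:
step 0: pivot 9 → sign +
step 1: pivot 2/9 → sign +
step 2: pivot 3 → sign +
signature = (3, 0, 0)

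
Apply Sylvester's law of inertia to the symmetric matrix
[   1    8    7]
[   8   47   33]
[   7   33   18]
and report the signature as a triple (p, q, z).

step 0: pivot 1 → sign +
step 1: pivot -17 → sign −
step 2: pivot 2/17 → sign +
signature = (2, 1, 0)

Answer: (2, 1, 0)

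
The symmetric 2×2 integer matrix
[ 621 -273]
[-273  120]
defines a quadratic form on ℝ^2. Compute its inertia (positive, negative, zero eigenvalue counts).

step 0: pivot 621 → sign +
step 1: pivot -1/69 → sign −
signature = (1, 1, 0)

Answer: (1, 1, 0)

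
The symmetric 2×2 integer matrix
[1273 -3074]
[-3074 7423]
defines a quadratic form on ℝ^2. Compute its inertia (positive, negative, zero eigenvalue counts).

step 0: pivot 1273 → sign +
step 1: pivot 3/1273 → sign +
signature = (2, 0, 0)

Answer: (2, 0, 0)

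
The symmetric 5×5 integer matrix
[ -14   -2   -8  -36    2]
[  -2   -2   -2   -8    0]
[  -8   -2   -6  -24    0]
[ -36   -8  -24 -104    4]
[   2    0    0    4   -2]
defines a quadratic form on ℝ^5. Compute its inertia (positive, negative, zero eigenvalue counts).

step 0: pivot -14 → sign −
step 1: pivot -12/7 → sign −
step 2: pivot -1 → sign −
step 3: pivot -8/3 → sign −
step 4: row/col 4 already zero → sign 0
signature = (0, 4, 1)

Answer: (0, 4, 1)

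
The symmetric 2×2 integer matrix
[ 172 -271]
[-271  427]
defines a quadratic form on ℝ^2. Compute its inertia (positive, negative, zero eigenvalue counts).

step 0: pivot 172 → sign +
step 1: pivot 3/172 → sign +
signature = (2, 0, 0)

Answer: (2, 0, 0)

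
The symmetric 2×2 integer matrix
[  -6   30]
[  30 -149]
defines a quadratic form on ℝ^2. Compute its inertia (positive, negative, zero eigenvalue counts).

Answer: (1, 1, 0)

Derivation:
step 0: pivot -6 → sign −
step 1: pivot 1 → sign +
signature = (1, 1, 0)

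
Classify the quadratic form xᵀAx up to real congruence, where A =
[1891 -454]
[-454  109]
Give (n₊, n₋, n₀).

Answer: (2, 0, 0)

Derivation:
step 0: pivot 1891 → sign +
step 1: pivot 3/1891 → sign +
signature = (2, 0, 0)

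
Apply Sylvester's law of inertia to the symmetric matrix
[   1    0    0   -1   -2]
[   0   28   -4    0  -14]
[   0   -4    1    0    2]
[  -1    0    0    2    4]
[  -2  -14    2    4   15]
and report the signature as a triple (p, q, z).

step 0: pivot 1 → sign +
step 1: pivot 28 → sign +
step 2: pivot 3/7 → sign +
step 3: pivot 1 → sign +
step 4: row/col 4 already zero → sign 0
signature = (4, 0, 1)

Answer: (4, 0, 1)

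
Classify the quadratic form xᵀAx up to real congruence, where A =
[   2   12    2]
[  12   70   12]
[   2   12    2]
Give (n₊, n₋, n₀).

Answer: (1, 1, 1)

Derivation:
step 0: pivot 2 → sign +
step 1: pivot -2 → sign −
step 2: row/col 2 already zero → sign 0
signature = (1, 1, 1)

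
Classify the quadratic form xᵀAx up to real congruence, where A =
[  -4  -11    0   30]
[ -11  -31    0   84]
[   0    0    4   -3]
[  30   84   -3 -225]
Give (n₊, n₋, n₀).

step 0: pivot -4 → sign −
step 1: pivot -3/4 → sign −
step 2: pivot 4 → sign +
step 3: pivot 3/4 → sign +
signature = (2, 2, 0)

Answer: (2, 2, 0)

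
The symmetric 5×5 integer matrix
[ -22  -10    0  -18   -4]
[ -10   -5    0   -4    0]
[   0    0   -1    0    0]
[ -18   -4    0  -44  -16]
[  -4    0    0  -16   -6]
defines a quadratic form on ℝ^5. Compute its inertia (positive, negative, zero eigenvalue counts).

step 0: pivot -22 → sign −
step 1: pivot -5/11 → sign −
step 2: pivot -1 → sign −
step 3: pivot 46/5 → sign +
step 4: pivot 6/23 → sign +
signature = (2, 3, 0)

Answer: (2, 3, 0)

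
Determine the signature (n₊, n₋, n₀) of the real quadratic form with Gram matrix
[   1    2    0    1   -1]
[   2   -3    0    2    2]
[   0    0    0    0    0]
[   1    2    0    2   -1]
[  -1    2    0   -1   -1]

Answer: (3, 1, 1)

Derivation:
step 0: pivot 1 → sign +
step 1: pivot -7 → sign −
step 2: pivot 1 → sign +
step 3: pivot 2/7 → sign +
step 4: row/col 4 already zero → sign 0
signature = (3, 1, 1)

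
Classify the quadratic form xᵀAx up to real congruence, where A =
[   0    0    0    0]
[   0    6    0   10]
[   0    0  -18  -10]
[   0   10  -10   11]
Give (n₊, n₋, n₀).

Answer: (1, 2, 1)

Derivation:
step 0: pivot 6 → sign +
step 1: pivot -18 → sign −
step 2: pivot -1/9 → sign −
step 3: row/col 3 already zero → sign 0
signature = (1, 2, 1)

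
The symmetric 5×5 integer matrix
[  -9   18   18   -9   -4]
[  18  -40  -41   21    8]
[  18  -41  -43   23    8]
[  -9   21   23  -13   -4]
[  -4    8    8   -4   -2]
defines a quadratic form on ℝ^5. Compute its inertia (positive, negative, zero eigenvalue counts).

Answer: (1, 4, 0)

Derivation:
step 0: pivot -9 → sign −
step 1: pivot -4 → sign −
step 2: pivot -3/4 → sign −
step 3: pivot 1/3 → sign +
step 4: pivot -2/9 → sign −
signature = (1, 4, 0)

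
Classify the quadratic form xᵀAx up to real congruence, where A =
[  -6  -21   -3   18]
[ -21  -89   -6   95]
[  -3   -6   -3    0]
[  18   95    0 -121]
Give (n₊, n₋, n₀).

step 0: pivot -6 → sign −
step 1: pivot -31/2 → sign −
step 2: pivot -6/31 → sign −
step 3: pivot -1/2 → sign −
signature = (0, 4, 0)

Answer: (0, 4, 0)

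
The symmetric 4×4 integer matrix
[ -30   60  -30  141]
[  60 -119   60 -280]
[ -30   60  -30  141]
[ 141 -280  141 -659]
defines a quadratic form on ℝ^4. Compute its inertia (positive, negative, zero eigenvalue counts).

Answer: (1, 2, 1)

Derivation:
step 0: pivot -30 → sign −
step 1: pivot 1 → sign +
step 2: pivot -3/10 → sign −
step 3: row/col 3 already zero → sign 0
signature = (1, 2, 1)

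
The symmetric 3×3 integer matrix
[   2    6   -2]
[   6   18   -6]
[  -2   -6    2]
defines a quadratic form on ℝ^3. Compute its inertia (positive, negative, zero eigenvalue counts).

Answer: (1, 0, 2)

Derivation:
step 0: pivot 2 → sign +
step 1: row/col 1 already zero → sign 0
step 2: row/col 2 already zero → sign 0
signature = (1, 0, 2)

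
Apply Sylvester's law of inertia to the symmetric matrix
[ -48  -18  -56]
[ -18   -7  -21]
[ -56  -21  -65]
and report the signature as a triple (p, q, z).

step 0: pivot -48 → sign −
step 1: pivot -1/4 → sign −
step 2: pivot 1/3 → sign +
signature = (1, 2, 0)

Answer: (1, 2, 0)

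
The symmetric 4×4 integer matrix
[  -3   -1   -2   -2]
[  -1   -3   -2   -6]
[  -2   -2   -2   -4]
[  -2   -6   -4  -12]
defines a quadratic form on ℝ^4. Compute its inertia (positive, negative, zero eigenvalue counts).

Answer: (0, 2, 2)

Derivation:
step 0: pivot -3 → sign −
step 1: pivot -8/3 → sign −
step 2: row/col 2 already zero → sign 0
step 3: row/col 3 already zero → sign 0
signature = (0, 2, 2)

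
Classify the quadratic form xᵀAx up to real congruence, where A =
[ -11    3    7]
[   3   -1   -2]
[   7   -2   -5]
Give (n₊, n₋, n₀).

Answer: (0, 3, 0)

Derivation:
step 0: pivot -11 → sign −
step 1: pivot -2/11 → sign −
step 2: pivot -1/2 → sign −
signature = (0, 3, 0)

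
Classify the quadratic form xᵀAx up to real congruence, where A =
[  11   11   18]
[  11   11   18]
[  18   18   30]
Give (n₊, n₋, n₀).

Answer: (2, 0, 1)

Derivation:
step 0: pivot 11 → sign +
step 1: pivot 6/11 → sign +
step 2: row/col 2 already zero → sign 0
signature = (2, 0, 1)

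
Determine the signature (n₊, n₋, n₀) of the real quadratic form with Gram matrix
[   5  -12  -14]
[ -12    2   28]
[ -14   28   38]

Answer: (1, 2, 0)

Derivation:
step 0: pivot 5 → sign +
step 1: pivot -134/5 → sign −
step 2: pivot -2/67 → sign −
signature = (1, 2, 0)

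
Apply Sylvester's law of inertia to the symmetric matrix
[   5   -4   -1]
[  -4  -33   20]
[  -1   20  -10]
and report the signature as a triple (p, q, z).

step 0: pivot 5 → sign +
step 1: pivot -181/5 → sign −
step 2: pivot -3/181 → sign −
signature = (1, 2, 0)

Answer: (1, 2, 0)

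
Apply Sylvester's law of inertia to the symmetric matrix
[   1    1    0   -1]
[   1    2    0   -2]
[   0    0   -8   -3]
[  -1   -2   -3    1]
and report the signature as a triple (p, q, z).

Answer: (3, 1, 0)

Derivation:
step 0: pivot 1 → sign +
step 1: pivot 1 → sign +
step 2: pivot -8 → sign −
step 3: pivot 1/8 → sign +
signature = (3, 1, 0)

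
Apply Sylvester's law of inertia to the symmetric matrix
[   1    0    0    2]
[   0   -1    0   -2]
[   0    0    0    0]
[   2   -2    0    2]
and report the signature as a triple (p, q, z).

Answer: (2, 1, 1)

Derivation:
step 0: pivot 1 → sign +
step 1: pivot -1 → sign −
step 2: pivot 2 → sign +
step 3: row/col 3 already zero → sign 0
signature = (2, 1, 1)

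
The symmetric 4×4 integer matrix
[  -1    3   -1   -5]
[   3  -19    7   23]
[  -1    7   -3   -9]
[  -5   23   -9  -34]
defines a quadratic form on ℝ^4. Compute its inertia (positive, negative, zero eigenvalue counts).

Answer: (0, 4, 0)

Derivation:
step 0: pivot -1 → sign −
step 1: pivot -10 → sign −
step 2: pivot -2/5 → sign −
step 3: pivot -1 → sign −
signature = (0, 4, 0)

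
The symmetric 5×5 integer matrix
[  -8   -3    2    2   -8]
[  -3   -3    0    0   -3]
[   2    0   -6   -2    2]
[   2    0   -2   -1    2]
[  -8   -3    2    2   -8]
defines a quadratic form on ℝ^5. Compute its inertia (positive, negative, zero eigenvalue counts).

step 0: pivot -8 → sign −
step 1: pivot -15/8 → sign −
step 2: pivot -26/5 → sign −
step 3: pivot 1/13 → sign +
step 4: row/col 4 already zero → sign 0
signature = (1, 3, 1)

Answer: (1, 3, 1)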